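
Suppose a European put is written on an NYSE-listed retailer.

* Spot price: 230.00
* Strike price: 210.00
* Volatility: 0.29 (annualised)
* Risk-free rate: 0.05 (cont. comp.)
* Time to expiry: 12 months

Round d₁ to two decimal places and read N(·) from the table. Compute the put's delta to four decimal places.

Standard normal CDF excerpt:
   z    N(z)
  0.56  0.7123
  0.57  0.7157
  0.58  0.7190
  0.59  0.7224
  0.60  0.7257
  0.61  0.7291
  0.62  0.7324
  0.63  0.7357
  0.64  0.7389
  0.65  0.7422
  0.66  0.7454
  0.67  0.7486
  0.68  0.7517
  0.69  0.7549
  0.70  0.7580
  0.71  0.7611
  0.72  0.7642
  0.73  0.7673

σ√T = 0.29·√1 = 0.2900
d₁ = [ln(230/210) + (0.05 + 0.29²/2)·1] / 0.2900 = [0.0910 + 0.0920] / 0.2900 = 0.6311 ⇒ 0.63
N(d₁) = N(0.63) = 0.7357
Δ_put = N(d₁) − 1 = 0.7357 − 1 = -0.2643

-0.2643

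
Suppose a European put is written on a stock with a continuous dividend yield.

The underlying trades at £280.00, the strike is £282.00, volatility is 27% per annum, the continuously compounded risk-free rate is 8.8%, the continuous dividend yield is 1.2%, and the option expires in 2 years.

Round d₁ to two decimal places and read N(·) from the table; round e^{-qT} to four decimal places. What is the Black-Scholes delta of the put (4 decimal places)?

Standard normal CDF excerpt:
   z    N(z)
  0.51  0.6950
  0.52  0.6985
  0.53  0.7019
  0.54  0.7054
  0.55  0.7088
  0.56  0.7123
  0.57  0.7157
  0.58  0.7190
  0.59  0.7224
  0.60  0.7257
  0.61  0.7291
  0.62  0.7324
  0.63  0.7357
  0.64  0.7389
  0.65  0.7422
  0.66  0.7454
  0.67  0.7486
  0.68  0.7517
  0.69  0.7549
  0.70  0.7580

-0.2776

T = 2;  σ√T = 0.3818
d₁ = [ln(280/282) + (0.088 − 0.012 + 0.27²/2)·2] / 0.3818 = [-0.0071 + 0.2249] / 0.3818 = 0.5704 which rounds to 0.57
N(d₁) = N(0.57) = 0.7157
Δ_put = exp(−qT)·(N(d₁) − 1) = 0.9763·(0.7157 − 1) = -0.2776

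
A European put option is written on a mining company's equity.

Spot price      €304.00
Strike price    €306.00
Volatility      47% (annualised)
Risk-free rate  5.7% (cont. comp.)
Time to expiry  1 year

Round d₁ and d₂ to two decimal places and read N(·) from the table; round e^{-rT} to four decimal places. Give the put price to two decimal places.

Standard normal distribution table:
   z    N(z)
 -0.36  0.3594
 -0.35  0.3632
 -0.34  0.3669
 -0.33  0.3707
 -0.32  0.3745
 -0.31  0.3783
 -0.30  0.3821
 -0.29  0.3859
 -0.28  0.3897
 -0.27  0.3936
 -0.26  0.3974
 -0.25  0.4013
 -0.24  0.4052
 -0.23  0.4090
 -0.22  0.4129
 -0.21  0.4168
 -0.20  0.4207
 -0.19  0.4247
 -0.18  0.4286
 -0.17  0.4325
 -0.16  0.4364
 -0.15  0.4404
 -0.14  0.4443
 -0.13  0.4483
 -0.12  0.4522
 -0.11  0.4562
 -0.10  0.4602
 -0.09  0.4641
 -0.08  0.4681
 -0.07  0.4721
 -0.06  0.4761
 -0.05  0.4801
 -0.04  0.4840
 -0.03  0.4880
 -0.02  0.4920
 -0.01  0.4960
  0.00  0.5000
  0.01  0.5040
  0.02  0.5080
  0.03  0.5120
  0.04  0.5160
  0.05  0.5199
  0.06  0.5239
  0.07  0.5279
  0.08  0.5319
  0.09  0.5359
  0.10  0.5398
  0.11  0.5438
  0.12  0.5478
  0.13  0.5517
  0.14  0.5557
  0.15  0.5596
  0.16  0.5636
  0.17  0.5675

€47.93

σ√T = 0.47 × 1.0000 = 0.4700
ln(S/K) + (r + σ²/2)T = ln(304/306) + (0.057 + 0.47²/2)·1 = -0.0066 + 0.1674 = 0.1609
d₁ = 0.1609 / 0.4700 = 0.3423 which rounds to 0.34
d₂ = d₁ − σ√T = 0.3423 − 0.4700 = -0.1277 which rounds to -0.13
e^(−rT) = e^(−0.057·1) = 0.9446
N(−d₂) = N(0.13) = 0.5517;  N(−d₁) = N(-0.34) = 0.3669
P = 306·0.9446·0.5517 − 304·0.3669 = 159.4676 − 111.5376 = 47.9300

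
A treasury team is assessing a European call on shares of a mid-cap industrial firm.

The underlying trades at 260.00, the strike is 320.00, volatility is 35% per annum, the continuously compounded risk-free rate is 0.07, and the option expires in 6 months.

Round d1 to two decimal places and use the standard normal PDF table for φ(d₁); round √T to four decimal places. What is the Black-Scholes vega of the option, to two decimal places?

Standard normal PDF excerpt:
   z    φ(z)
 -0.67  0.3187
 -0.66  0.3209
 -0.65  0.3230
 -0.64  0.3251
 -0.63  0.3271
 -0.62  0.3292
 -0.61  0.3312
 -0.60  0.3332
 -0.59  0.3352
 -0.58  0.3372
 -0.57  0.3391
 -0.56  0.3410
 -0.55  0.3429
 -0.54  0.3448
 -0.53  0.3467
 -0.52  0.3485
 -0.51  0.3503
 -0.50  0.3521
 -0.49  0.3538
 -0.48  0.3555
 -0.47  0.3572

T = 0.5;  σ√T = 0.2475
d₁ = [ln(260/320) + (0.07 + 0.35²/2)·0.5] / 0.2475 = [-0.2076 + 0.0656] / 0.2475 = -0.5738 → -0.57
√T = √0.5 = 0.7071
φ(d₁) = φ(-0.57) = 0.3391
vega = S·φ(d₁)·√T = 260·0.3391·0.7071 = 62.3422

62.34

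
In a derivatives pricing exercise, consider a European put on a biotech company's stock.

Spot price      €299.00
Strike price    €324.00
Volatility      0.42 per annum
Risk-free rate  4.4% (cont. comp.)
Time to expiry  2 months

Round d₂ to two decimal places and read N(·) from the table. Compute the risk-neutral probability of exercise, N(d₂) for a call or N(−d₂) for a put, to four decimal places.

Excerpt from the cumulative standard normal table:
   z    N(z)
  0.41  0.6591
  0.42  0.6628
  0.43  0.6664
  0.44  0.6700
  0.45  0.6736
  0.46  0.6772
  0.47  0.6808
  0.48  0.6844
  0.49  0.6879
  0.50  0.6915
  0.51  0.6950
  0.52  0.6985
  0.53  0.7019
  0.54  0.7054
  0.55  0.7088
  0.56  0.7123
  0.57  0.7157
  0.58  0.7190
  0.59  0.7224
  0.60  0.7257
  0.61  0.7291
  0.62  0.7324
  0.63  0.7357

σ√T = 0.42 × 0.4082 = 0.1715
d₁ = [ln(299/324) + (0.044 + 0.42²/2)·0.1667] / 0.1715 = [-0.0803 + 0.0220] / 0.1715 = -0.3398 ≈ -0.34
d₂ = d₁ − σ√T = -0.3398 − 0.1715 = -0.5113 ≈ -0.51
Risk-neutral Pr[S_T < K] = N(−d₂) = N(0.51) = 0.6950

0.6950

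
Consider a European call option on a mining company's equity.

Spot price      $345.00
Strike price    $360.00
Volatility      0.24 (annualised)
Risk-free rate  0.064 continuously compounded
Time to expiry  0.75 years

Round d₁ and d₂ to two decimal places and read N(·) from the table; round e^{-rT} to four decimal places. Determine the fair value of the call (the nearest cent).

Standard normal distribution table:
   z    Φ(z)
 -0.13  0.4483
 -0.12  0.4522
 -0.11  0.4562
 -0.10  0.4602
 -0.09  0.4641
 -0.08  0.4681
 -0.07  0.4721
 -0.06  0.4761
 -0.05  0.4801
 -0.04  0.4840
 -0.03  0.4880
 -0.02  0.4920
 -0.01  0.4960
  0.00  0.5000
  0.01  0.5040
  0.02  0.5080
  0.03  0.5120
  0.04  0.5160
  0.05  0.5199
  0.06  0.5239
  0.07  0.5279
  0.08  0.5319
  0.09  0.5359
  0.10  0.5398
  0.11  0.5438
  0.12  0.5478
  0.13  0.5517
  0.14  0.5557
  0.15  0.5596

σ√T = 0.24 × 0.8660 = 0.2078
d₁ = [ln(345/360) + (0.064 + 0.24²/2)·0.75] / 0.2078 = [-0.0426 + 0.0696] / 0.2078 = 0.1301 → 0.13
d₂ = d₁ − σ√T = 0.1301 − 0.2078 = -0.0777 → -0.08
exp(−rT) = exp(−0.064·0.75) = 0.9531
N(d₁) = N(0.13) = 0.5517;  N(d₂) = N(-0.08) = 0.4681
C = 345·0.5517 − 360·0.9531·0.4681 = 190.3365 − 160.6126 = 29.7239

$29.72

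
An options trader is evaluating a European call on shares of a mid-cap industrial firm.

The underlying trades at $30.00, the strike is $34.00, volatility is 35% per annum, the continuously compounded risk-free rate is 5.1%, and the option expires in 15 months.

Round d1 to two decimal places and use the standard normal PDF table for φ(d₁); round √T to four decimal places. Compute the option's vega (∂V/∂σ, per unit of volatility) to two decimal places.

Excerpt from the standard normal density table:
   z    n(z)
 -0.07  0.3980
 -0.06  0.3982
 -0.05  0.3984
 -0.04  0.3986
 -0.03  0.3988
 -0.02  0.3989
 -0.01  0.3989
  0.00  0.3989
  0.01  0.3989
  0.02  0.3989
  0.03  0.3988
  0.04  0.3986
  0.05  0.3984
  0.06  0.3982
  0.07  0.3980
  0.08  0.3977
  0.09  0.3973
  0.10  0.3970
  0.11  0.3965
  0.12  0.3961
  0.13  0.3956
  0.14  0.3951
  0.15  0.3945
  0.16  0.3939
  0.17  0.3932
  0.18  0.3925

13.37

σ√T = 0.35 × 1.1180 = 0.3913
d₁ = [ln(30/34) + (0.051 + 0.35²/2)·1.25] / 0.3913 = [-0.1252 + 0.1403] / 0.3913 = 0.0387 → 0.04
√T = √1.25 = 1.1180
φ(d₁) = φ(0.04) = 0.3986
vega = S·φ(d₁)·√T = 30·0.3986·1.1180 = 13.3690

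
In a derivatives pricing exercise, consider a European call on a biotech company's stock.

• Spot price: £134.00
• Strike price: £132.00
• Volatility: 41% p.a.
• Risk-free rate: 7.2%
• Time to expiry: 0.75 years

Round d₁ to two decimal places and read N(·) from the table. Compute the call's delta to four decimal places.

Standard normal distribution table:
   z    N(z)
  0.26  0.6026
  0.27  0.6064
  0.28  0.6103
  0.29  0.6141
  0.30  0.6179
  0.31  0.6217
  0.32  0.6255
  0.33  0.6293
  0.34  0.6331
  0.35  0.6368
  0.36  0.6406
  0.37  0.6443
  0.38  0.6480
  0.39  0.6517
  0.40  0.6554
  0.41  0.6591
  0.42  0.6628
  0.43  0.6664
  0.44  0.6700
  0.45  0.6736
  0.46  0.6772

T = 0.75;  σ√T = 0.3551
ln(S/K) + (r + σ²/2)T = ln(134/132) + (0.072 + 0.41²/2)·0.75 = 0.0150 + 0.1170 = 0.1321
d₁ = 0.1321 / 0.3551 = 0.3720 which rounds to 0.37
N(d₁) = N(0.37) = 0.6443
Δ_call = N(d₁) = 0.6443

0.6443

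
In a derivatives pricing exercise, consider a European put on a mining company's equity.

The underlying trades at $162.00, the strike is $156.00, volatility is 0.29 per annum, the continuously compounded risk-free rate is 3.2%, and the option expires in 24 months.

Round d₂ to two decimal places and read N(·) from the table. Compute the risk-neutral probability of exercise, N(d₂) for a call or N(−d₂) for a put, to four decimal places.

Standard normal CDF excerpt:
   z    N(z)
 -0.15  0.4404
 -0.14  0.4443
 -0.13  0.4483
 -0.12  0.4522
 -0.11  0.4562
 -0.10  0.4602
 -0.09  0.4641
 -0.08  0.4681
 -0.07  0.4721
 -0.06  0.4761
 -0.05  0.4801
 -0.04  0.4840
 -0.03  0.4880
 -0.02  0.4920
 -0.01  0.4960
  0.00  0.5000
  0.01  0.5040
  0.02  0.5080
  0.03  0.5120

0.4840

σ√T = 0.29 × 1.4142 = 0.4101
d₁ = [ln(162/156) + (0.032 + 0.29²/2)·2] / 0.4101 = [0.0377 + 0.1481] / 0.4101 = 0.4531 which rounds to 0.45
d₂ = d₁ − σ√T = 0.4531 − 0.4101 = 0.0430 which rounds to 0.04
Risk-neutral Pr[S_T < K] = N(−d₂) = N(-0.04) = 0.4840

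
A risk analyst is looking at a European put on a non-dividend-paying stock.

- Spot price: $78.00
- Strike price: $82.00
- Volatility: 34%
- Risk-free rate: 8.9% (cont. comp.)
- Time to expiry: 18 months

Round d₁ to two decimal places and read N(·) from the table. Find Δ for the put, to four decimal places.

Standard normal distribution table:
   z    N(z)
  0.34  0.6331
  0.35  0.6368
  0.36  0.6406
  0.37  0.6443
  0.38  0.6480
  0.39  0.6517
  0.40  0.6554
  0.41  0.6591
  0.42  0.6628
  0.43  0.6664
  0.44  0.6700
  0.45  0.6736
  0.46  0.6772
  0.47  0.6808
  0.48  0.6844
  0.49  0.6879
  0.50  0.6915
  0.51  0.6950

σ√T = 0.34·√1.5 = 0.4164
d₁ = [ln(78/82) + (0.089 + ½·0.34²)·1.5] / (σ√T) = (-0.0500 + 0.2202) / 0.4164 = 0.4087 which rounds to 0.41
N(d₁) = N(0.41) = 0.6591
Δ_put = N(d₁) − 1 = 0.6591 − 1 = -0.3409

-0.3409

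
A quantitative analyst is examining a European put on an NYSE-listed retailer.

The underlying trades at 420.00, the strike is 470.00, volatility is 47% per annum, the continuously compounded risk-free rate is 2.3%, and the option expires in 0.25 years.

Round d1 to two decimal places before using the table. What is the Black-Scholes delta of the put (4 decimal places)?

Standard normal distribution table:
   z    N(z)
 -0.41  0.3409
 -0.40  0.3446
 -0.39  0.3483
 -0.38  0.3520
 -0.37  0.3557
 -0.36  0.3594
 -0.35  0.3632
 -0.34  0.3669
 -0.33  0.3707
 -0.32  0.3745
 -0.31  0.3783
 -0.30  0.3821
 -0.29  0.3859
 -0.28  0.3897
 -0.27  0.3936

σ√T = 0.47·√0.25 = 0.2350
ln(S/K) + (r + σ²/2)T = ln(420/470) + (0.023 + 0.47²/2)·0.25 = -0.1125 + 0.0334 = -0.0791
d₁ = -0.0791 / 0.2350 = -0.3367 → -0.34
N(d₁) = N(-0.34) = 0.3669
Δ_put = N(d₁) − 1 = 0.3669 − 1 = -0.6331

-0.6331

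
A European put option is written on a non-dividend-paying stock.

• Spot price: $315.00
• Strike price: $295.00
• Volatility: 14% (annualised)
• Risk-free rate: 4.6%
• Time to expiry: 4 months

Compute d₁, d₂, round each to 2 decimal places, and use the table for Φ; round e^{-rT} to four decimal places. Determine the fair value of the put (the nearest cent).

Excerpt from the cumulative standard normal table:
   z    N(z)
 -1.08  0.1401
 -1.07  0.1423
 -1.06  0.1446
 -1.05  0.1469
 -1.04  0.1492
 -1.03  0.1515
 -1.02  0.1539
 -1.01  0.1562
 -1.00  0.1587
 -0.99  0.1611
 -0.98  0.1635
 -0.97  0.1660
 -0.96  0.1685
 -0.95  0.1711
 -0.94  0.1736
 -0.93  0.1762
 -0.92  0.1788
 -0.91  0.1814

$1.95

σ√T = 0.14 × 0.5774 = 0.0808
d₁ = [ln(315/295) + (0.046 + 0.14²/2)·0.3333] / 0.0808 = [0.0656 + 0.0186] / 0.0808 = 1.0417 ≈ 1.04
d₂ = d₁ − σ√T = 1.0417 − 0.0808 = 0.9608 ≈ 0.96
e^(−rT) = e^(−0.046·0.3333) = 0.9848
P = 295·0.9848·N(-0.96) − 315·N(-1.04) = 295·0.9848·0.1685 − 315·0.1492 = 48.9519 − 46.9980 = 1.9539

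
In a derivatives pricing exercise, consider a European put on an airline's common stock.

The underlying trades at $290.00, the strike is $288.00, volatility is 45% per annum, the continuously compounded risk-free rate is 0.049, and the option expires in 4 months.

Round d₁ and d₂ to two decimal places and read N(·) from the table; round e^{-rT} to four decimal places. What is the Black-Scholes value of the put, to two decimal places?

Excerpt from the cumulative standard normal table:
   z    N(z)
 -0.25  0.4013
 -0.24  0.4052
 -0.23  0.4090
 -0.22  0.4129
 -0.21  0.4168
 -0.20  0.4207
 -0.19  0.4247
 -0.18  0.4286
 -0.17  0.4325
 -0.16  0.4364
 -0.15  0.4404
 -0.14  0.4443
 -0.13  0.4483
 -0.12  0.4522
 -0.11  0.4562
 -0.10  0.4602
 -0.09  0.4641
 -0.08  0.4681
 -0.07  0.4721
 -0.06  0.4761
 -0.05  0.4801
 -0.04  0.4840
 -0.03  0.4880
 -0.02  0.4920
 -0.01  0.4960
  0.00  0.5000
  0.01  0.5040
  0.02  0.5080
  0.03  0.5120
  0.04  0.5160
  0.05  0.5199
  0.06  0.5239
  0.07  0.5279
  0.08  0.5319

T = 0.3333;  σ√T = 0.2598
d₁ = [ln(290/288) + (0.049 + ½·0.45²)·0.3333] / (σ√T) = (0.0069 + 0.0501) / 0.2598 = 0.2194 ≈ 0.22
d₂ = 0.2194 − 0.2598 = -0.0404 ≈ -0.04
exp(−rT) = exp(−0.049·0.3333) = 0.9838
P = 288·0.9838·N(0.04) − 290·N(-0.22) = 288·0.9838·0.5160 − 290·0.4129 = 146.2006 − 119.7410 = 26.4596

$26.46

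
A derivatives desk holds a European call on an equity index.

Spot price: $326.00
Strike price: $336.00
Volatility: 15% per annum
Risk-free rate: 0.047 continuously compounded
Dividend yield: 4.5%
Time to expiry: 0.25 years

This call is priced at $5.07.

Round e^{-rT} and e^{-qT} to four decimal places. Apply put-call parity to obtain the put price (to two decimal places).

e^(−qT) = e^(−0.045·0.25) = 0.9888;  e^(−rT) = e^(−0.047·0.25) = 0.9883
Put-call parity: C − P = S·e^(−qT) − K·e^(−rT) = 326·0.9888 − 336·0.9883 = 322.3488 − 332.0688 = -9.7200
P = C − (C − P) = 5.07 − (-9.7200) = 14.7900

$14.79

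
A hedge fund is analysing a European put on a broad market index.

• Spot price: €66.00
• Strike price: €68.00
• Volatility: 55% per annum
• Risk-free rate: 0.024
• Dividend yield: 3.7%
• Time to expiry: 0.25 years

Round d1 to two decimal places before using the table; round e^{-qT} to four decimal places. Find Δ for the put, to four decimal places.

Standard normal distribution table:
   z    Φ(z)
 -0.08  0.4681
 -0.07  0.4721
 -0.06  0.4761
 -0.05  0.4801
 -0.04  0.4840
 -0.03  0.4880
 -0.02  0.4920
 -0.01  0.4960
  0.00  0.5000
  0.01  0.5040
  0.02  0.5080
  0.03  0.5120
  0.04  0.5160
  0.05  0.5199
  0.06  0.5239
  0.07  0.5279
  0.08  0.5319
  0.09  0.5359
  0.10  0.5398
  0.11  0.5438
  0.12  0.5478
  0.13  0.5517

T = 0.25;  σ√T = 0.2750
d₁ = [ln(66/68) + (0.024 − 0.037 + 0.55²/2)·0.25] / 0.2750 = [-0.0299 + 0.0346] / 0.2750 = 0.0171 → 0.02
N(d₁) = N(0.02) = 0.5080
Δ_put = e^(−qT)·(N(d₁) − 1) = 0.9908·(0.5080 − 1) = -0.4875

-0.4875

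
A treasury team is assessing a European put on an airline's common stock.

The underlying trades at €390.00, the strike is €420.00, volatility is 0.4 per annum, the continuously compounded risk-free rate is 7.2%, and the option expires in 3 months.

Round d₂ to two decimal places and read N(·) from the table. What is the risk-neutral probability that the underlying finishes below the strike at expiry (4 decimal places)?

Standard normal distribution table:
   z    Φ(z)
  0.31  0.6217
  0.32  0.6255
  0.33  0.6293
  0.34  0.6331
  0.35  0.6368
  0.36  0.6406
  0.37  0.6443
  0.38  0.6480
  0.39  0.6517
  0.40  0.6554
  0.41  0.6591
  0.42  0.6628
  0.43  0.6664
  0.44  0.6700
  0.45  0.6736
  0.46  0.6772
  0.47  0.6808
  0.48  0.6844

0.6480

T = 0.25;  σ√T = 0.2000
d₁ = [ln(390/420) + (0.072 + ½·0.4²)·0.25] / (σ√T) = (-0.0741 + 0.0380) / 0.2000 = -0.1805 ⇒ -0.18
d₂ = -0.1805 − 0.2000 = -0.3805 ⇒ -0.38
Pr(exercise) under Q = N(−d₂) = N(0.38) = 0.6480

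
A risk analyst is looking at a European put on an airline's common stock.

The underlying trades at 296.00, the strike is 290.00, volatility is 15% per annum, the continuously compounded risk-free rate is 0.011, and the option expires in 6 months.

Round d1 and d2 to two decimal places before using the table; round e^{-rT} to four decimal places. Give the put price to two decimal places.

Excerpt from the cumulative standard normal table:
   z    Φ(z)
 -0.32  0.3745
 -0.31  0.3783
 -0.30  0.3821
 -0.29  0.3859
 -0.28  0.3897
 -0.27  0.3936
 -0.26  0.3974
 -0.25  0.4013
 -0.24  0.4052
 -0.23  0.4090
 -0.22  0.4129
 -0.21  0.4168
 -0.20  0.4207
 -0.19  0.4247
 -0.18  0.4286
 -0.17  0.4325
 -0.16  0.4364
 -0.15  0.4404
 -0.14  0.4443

σ√T = 0.15·√0.5 = 0.1061
ln(S/K) + (r + σ²/2)T = ln(296/290) + (0.011 + 0.15²/2)·0.5 = 0.0205 + 0.0111 = 0.0316
d₁ = 0.0316 / 0.1061 = 0.2980 which rounds to 0.30
d₂ = d₁ − σ√T = 0.2980 − 0.1061 = 0.1919 which rounds to 0.19
exp(−rT) = exp(−0.011·0.5) = 0.9945
N(−d₂) = N(-0.19) = 0.4247;  N(−d₁) = N(-0.30) = 0.3821
P = 290·0.9945·0.4247 − 296·0.3821 = 122.4856 − 113.1016 = 9.3840

9.38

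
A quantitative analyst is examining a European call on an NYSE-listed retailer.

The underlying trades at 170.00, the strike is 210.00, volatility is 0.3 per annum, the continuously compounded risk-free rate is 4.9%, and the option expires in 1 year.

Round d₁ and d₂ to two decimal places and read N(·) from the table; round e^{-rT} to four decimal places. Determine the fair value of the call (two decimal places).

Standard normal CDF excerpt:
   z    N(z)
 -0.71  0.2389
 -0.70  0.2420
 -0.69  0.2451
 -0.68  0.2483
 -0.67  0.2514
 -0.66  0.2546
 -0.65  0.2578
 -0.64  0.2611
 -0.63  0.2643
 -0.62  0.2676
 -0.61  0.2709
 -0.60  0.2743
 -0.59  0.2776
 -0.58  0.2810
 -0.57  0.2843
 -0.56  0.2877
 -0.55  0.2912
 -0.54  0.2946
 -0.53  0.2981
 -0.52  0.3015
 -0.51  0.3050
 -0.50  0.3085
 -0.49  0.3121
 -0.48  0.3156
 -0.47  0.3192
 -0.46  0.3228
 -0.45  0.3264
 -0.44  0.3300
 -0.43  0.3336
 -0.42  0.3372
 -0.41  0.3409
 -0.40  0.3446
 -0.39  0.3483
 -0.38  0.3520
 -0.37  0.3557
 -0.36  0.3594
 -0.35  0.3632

σ√T = 0.3 × 1.0000 = 0.3000
d₁ = [ln(170/210) + (0.049 + ½·0.3²)·1] / (σ√T) = (-0.2113 + 0.0940) / 0.3000 = -0.3910 → -0.39
d₂ = -0.3910 − 0.3000 = -0.6910 → -0.69
exp(−rT) = exp(−0.049·1) = 0.9522
N(d₁) = N(-0.39) = 0.3483;  N(d₂) = N(-0.69) = 0.2451
C = 170·0.3483 − 210·0.9522·0.2451 = 59.2110 − 49.0107 = 10.2003

10.20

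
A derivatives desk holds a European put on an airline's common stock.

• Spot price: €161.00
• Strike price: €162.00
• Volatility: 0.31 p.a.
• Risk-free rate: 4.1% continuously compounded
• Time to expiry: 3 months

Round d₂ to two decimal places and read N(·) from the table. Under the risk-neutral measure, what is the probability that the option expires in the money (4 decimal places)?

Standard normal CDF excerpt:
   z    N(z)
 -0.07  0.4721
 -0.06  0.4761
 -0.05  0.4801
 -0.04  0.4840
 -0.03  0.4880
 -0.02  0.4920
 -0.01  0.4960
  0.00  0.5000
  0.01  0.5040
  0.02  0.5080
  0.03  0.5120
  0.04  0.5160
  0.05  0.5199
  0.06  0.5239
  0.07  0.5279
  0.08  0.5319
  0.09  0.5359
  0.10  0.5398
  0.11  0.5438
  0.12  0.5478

σ√T = 0.31·√0.25 = 0.1550
d₁ = [ln(161/162) + (0.041 + ½·0.31²)·0.25] / (σ√T) = (-0.0062 + 0.0223) / 0.1550 = 0.1037 ≈ 0.10
d₂ = 0.1037 − 0.1550 = -0.0513 ≈ -0.05
Pr(exercise) under Q = N(−d₂) = N(0.05) = 0.5199

0.5199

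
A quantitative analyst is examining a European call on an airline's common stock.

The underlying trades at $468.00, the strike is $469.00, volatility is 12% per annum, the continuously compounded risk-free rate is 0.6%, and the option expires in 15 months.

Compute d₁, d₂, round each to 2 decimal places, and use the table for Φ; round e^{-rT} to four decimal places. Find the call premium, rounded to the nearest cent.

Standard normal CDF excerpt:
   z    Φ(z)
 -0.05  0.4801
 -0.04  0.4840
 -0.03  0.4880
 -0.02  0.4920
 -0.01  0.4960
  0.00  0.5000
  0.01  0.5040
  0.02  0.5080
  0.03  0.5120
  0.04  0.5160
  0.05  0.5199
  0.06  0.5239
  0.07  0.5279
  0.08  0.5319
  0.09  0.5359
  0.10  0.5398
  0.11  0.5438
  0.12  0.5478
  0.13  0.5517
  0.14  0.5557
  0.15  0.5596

$27.34

T = 1.25;  σ√T = 0.1342
d₁ = [ln(468/469) + (0.006 + 0.12²/2)·1.25] / 0.1342 = [-0.0021 + 0.0165] / 0.1342 = 0.1071 which rounds to 0.11
d₂ = d₁ − σ√T = 0.1071 − 0.1342 = -0.0271 which rounds to -0.03
exp(−rT) = exp(−0.006·1.25) = 0.9925
C = 468·N(0.11) − 469·0.9925·N(-0.03) = 468·0.5438 − 469·0.9925·0.4880 = 254.4984 − 227.1555 = 27.3429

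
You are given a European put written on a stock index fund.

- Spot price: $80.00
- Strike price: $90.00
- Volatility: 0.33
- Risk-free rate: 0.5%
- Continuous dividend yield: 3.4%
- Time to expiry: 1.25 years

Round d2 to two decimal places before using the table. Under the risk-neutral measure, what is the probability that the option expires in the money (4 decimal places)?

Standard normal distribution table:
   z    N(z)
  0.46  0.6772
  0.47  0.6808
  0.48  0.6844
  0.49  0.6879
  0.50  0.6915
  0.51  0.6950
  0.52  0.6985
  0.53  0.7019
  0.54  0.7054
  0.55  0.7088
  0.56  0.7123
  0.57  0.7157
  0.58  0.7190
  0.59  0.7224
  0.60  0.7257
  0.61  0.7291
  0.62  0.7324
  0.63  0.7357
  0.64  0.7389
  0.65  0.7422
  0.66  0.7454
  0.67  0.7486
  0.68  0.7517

0.7257

σ√T = 0.33·√1.25 = 0.3690
d₁ = [ln(80/90) + (0.005 − 0.034 + ½·0.33²)·1.25] / (σ√T) = (-0.1178 + 0.0318) / 0.3690 = -0.2330 ≈ -0.23
d₂ = -0.2330 − 0.3690 = -0.6020 ≈ -0.60
Pr(exercise) under Q = N(−d₂) = N(0.60) = 0.7257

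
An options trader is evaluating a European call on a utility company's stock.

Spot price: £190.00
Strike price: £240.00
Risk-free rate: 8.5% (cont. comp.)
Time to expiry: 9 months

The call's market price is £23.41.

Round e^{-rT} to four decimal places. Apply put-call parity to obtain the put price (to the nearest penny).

e^(−rT) = e^(−0.085·0.75) = 0.9382
Put-call parity: C − P = S − K·e^(−rT) = 190 − 240·0.9382 = 190 − 225.1680 = -35.1680
P = C − (C − P) = 23.41 − (-35.1680) = 58.5780

£58.58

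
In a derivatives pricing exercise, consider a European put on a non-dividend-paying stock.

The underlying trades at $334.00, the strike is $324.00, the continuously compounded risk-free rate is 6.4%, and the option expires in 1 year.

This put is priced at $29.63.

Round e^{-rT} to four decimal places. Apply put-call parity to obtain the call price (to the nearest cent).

e^(−rT) = e^(−0.064·1) = 0.9380
Put-call parity: C − P = S − K·e^(−rT) = 334 − 324·0.9380 = 334 − 303.9120 = 30.0880
C = P + (C − P) = 29.63 + (30.0880) = 59.7180

$59.72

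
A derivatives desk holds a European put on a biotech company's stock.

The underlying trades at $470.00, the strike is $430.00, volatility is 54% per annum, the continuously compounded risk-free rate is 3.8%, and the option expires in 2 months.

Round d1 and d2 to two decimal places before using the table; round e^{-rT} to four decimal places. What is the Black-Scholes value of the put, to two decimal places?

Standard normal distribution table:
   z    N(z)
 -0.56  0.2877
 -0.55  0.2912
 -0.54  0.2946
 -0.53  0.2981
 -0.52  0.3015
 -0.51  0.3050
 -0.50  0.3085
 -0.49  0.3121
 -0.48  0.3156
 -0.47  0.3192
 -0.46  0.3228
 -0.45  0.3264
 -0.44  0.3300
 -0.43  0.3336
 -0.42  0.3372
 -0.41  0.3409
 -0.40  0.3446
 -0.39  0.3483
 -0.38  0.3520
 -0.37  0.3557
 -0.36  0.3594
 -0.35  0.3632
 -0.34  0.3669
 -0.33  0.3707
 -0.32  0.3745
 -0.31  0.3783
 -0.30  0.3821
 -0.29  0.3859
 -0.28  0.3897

$21.56

T = 0.1667;  σ√T = 0.2205
d₁ = [ln(470/430) + (0.038 + 0.54²/2)·0.1667] / 0.2205 = [0.0889 + 0.0306] / 0.2205 = 0.5424 → 0.54
d₂ = d₁ − σ√T = 0.5424 − 0.2205 = 0.3220 → 0.32
exp(−rT) = exp(−0.038·0.1667) = 0.9937
P = 430·0.9937·N(-0.32) − 470·N(-0.54) = 430·0.9937·0.3745 − 470·0.2946 = 160.0205 − 138.4620 = 21.5585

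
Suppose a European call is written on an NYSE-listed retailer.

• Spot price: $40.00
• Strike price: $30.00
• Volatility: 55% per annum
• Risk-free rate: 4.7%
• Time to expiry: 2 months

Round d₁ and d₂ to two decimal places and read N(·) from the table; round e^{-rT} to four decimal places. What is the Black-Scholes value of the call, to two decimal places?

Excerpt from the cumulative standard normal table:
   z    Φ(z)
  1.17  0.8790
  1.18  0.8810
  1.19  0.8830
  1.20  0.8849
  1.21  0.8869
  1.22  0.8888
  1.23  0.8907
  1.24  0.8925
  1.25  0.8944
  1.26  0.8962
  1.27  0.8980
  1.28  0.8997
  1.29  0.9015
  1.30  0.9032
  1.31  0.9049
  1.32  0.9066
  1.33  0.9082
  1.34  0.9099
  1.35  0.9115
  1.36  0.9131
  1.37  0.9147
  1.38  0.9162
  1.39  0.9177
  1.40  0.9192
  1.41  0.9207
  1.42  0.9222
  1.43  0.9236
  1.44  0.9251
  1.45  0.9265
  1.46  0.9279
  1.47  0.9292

T = 0.1667;  σ√T = 0.2245
d₁ = [ln(40/30) + (0.047 + ½·0.55²)·0.1667] / (σ√T) = (0.2877 + 0.0330) / 0.2245 = 1.4284 ≈ 1.43
d₂ = 1.4284 − 0.2245 = 1.2038 ≈ 1.20
exp(−rT) = exp(−0.047·0.1667) = 0.9922
N(d₁) = N(1.43) = 0.9236;  N(d₂) = N(1.20) = 0.8849
C = 40·0.9236 − 30·0.9922·0.8849 = 36.9440 − 26.3399 = 10.6041

$10.60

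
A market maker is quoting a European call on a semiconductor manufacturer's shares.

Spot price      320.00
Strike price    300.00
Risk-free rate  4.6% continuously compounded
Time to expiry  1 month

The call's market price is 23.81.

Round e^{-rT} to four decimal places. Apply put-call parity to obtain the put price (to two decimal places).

2.67

e^(−rT) = e^(−0.046·0.08333) = 0.9962
Put-call parity: C − P = S − K·e^(−rT) = 320 − 300·0.9962 = 320 − 298.8600 = 21.1400
P = C − (C − P) = 23.81 − (21.1400) = 2.6700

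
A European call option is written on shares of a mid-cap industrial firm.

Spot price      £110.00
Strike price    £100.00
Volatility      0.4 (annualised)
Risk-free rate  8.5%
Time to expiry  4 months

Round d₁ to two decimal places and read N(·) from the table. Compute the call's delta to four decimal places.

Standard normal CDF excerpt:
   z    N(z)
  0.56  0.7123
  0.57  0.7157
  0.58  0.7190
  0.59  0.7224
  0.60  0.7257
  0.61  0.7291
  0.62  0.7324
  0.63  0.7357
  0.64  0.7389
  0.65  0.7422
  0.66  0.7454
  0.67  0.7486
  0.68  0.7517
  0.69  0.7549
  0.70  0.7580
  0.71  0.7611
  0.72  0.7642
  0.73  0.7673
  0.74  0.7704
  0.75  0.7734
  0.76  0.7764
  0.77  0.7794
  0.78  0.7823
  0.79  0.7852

σ√T = 0.4 × 0.5774 = 0.2309
ln(S/K) + (r + σ²/2)T = ln(110/100) + (0.085 + 0.4²/2)·0.3333 = 0.0953 + 0.0550 = 0.1503
d₁ = 0.1503 / 0.2309 = 0.6509 ⇒ 0.65
N(d₁) = N(0.65) = 0.7422
Δ_call = N(d₁) = 0.7422

0.7422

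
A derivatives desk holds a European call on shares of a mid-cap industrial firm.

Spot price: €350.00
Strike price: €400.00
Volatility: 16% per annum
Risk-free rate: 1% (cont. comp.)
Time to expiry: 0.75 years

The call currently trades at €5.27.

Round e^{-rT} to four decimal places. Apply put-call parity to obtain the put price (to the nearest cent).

e^(−rT) = e^(−0.01·0.75) = 0.9925
Put-call parity: C − P = S − K·e^(−rT) = 350 − 400·0.9925 = 350 − 397.0000 = -47.0000
P = C − (C − P) = 5.27 − (-47.0000) = 52.2700

€52.27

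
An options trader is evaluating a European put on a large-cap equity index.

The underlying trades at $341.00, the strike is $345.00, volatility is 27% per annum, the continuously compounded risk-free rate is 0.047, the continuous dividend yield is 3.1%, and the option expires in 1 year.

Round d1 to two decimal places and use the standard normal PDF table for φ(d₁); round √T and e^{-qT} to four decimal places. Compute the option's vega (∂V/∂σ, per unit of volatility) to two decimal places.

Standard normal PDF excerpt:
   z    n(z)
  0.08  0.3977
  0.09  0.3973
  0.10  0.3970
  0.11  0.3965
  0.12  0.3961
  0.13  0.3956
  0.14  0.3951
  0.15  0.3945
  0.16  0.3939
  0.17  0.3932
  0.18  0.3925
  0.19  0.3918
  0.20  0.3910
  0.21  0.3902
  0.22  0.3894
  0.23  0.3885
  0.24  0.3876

σ√T = 0.27·√1 = 0.2700
d₁ = [ln(341/345) + (0.047 − 0.031 + 0.27²/2)·1] / 0.2700 = [-0.0117 + 0.0525] / 0.2700 = 0.1511 ⇒ 0.15
√T = √1 = 1.0000
φ(d₁) = φ(0.15) = 0.3945
exp(−qT) = exp(−0.031·1) = 0.9695
vega = S·exp(−qT)·φ(d₁)·√T = 341·0.9695·0.3945·1.0000 = 130.4215

130.42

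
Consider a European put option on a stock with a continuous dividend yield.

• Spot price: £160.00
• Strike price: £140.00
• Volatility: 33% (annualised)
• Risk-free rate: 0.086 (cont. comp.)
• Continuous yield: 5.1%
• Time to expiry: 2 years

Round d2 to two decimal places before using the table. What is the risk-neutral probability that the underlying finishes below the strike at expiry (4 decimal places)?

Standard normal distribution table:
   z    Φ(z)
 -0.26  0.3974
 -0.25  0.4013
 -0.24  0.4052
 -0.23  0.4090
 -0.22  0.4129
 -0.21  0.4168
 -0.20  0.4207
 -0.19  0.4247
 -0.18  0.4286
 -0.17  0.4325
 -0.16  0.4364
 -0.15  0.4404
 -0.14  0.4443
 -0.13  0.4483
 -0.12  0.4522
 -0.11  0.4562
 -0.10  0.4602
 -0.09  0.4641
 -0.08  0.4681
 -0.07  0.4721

T = 2;  σ√T = 0.4667
d₁ = [ln(160/140) + (0.086 − 0.051 + ½·0.33²)·2] / (σ√T) = (0.1335 + 0.1789) / 0.4667 = 0.6695 → 0.67
d₂ = 0.6695 − 0.4667 = 0.2028 → 0.20
Pr(exercise) under Q = N(−d₂) = N(-0.20) = 0.4207

0.4207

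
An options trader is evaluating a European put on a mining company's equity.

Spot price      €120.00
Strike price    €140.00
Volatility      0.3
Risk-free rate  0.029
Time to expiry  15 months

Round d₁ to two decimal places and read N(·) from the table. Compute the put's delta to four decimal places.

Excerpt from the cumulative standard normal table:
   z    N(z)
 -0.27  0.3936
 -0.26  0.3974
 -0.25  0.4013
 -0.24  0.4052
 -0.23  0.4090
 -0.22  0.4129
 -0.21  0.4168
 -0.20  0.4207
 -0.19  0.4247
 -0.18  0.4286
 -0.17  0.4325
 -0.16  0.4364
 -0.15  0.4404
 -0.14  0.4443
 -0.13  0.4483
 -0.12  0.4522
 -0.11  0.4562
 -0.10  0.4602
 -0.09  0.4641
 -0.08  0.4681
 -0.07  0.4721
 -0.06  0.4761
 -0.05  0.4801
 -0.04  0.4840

σ√T = 0.3 × 1.1180 = 0.3354
ln(S/K) + (r + σ²/2)T = ln(120/140) + (0.029 + 0.3²/2)·1.25 = -0.1542 + 0.0925 = -0.0617
d₁ = -0.0617 / 0.3354 = -0.1838 ⇒ -0.18
N(d₁) = N(-0.18) = 0.4286
Δ_put = N(d₁) − 1 = 0.4286 − 1 = -0.5714

-0.5714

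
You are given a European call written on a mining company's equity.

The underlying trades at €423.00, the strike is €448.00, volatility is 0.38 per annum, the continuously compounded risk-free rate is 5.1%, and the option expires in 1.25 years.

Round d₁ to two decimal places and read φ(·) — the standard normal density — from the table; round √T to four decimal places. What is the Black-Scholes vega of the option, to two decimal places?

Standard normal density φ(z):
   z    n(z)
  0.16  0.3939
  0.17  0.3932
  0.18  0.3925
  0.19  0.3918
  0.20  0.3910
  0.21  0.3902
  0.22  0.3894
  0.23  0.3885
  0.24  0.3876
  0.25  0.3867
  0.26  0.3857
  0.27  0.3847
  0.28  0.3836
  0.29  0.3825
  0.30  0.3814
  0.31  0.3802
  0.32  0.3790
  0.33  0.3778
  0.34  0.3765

T = 1.25;  σ√T = 0.4249
d₁ = [ln(423/448) + (0.051 + 0.38²/2)·1.25] / 0.4249 = [-0.0574 + 0.1540] / 0.4249 = 0.2273 → 0.23
√T = √1.25 = 1.1180
φ(d₁) = φ(0.23) = 0.3885
vega = S·φ(d₁)·√T = 423·0.3885·1.1180 = 183.7271

183.73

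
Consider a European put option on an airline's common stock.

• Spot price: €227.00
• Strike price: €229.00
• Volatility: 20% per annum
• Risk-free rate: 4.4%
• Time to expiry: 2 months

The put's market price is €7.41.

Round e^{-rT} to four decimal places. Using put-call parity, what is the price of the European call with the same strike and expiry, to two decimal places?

€7.08

exp(−rT) = exp(−0.044·0.1667) = 0.9927
Put-call parity: C − P = S − K·e^(−rT) = 227 − 229·0.9927 = 227 − 227.3283 = -0.3283
C = P + (C − P) = 7.41 + (-0.3283) = 7.0817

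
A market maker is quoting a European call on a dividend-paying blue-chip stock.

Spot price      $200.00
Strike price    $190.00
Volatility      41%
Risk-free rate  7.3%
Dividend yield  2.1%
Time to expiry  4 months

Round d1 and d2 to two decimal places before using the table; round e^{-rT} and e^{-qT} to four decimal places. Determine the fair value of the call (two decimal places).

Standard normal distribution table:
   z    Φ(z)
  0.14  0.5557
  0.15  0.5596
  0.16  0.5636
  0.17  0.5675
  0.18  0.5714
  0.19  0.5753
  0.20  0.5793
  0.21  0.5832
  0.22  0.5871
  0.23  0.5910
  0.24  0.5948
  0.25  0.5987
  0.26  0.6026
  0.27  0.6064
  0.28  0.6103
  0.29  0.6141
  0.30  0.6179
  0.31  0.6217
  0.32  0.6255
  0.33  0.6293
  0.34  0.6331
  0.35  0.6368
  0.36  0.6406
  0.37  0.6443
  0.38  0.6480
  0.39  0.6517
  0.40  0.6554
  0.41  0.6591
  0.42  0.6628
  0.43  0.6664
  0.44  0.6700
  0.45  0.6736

$25.66

T = 0.3333;  σ√T = 0.2367
d₁ = [ln(200/190) + (0.073 − 0.021 + 0.41²/2)·0.3333] / 0.2367 = [0.0513 + 0.0453] / 0.2367 = 0.4083 ⇒ 0.41
d₂ = d₁ − σ√T = 0.4083 − 0.2367 = 0.1716 ⇒ 0.17
exp(−qT) = exp(−0.021·0.3333) = 0.9930;  exp(−rT) = exp(−0.073·0.3333) = 0.9760
N(d₁) = N(0.41) = 0.6591;  N(d₂) = N(0.17) = 0.5675
C = 200·0.9930·0.6591 − 190·0.9760·0.5675 = 130.8973 − 105.2372 = 25.6601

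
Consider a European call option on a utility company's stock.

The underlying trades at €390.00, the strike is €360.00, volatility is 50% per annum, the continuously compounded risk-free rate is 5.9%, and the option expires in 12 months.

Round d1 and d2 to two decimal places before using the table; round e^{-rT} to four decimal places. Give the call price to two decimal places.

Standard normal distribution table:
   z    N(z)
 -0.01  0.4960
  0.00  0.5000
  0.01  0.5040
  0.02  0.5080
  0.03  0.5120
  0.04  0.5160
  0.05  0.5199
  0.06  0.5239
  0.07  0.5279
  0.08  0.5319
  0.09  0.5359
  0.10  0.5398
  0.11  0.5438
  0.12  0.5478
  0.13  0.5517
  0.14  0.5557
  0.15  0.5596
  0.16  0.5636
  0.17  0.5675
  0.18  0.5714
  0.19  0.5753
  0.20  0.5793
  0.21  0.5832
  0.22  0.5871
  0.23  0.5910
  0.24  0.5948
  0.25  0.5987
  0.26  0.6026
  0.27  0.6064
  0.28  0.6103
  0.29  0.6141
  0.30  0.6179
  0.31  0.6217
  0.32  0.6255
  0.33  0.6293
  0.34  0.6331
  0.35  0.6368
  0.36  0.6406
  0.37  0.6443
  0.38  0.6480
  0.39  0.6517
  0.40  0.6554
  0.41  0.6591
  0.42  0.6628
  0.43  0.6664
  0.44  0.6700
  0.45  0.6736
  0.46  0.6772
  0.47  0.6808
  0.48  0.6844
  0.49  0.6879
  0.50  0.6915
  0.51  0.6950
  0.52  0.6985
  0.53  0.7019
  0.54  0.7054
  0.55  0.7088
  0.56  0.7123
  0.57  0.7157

σ√T = 0.5·√1 = 0.5000
d₁ = [ln(390/360) + (0.059 + ½·0.5²)·1] / (σ√T) = (0.0800 + 0.1840) / 0.5000 = 0.5281 which rounds to 0.53
d₂ = 0.5281 − 0.5000 = 0.0281 which rounds to 0.03
e^(−rT) = e^(−0.059·1) = 0.9427
N(d₁) = N(0.53) = 0.7019;  N(d₂) = N(0.03) = 0.5120
C = 390·0.7019 − 360·0.9427·0.5120 = 273.7410 − 173.7585 = 99.9825

€99.98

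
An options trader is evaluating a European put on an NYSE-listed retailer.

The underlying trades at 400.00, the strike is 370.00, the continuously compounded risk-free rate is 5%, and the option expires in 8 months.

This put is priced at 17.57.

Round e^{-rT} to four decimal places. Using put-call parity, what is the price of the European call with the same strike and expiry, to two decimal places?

e^(−rT) = e^(−0.05·0.6667) = 0.9672
Put-call parity: C − P = S − K·e^(−rT) = 400 − 370·0.9672 = 400 − 357.8640 = 42.1360
C = P + (C − P) = 17.57 + (42.1360) = 59.7060

59.71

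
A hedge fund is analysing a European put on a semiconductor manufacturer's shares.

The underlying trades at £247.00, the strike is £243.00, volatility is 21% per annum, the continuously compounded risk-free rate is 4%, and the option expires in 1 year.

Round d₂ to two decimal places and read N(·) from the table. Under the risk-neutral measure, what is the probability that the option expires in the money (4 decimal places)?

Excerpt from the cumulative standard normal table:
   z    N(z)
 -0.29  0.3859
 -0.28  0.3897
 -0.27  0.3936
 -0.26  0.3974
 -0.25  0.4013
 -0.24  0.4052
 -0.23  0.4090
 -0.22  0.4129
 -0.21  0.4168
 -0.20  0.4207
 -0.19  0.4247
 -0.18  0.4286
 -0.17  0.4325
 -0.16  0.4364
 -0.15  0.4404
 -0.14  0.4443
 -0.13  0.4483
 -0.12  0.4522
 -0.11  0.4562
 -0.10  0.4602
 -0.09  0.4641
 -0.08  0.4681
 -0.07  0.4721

σ√T = 0.21 × 1.0000 = 0.2100
d₁ = [ln(247/243) + (0.04 + 0.21²/2)·1] / 0.2100 = [0.0163 + 0.0620] / 0.2100 = 0.3732 → 0.37
d₂ = d₁ − σ√T = 0.3732 − 0.2100 = 0.1632 → 0.16
Pr(exercise) under Q = N(−d₂) = N(-0.16) = 0.4364

0.4364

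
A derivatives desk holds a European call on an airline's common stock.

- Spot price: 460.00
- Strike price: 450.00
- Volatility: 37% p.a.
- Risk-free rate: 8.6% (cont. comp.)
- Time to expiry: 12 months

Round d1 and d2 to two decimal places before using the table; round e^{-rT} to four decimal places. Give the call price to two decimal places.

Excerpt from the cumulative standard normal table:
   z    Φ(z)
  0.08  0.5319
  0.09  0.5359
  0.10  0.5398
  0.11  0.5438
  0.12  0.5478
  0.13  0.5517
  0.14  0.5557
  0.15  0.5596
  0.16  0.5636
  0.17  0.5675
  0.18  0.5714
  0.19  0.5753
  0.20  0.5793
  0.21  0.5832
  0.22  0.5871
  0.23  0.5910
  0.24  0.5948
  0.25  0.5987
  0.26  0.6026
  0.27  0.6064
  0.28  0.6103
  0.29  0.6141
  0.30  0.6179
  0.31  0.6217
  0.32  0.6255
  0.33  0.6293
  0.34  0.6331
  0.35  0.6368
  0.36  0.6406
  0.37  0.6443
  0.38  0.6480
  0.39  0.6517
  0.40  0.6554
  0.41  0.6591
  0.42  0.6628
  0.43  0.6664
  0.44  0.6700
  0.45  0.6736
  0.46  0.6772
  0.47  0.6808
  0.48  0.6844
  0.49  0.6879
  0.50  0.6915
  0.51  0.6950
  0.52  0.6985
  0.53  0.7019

90.28

σ√T = 0.37·√1 = 0.3700
ln(S/K) + (r + σ²/2)T = ln(460/450) + (0.086 + 0.37²/2)·1 = 0.0220 + 0.1544 = 0.1764
d₁ = 0.1764 / 0.3700 = 0.4768 ⇒ 0.48
d₂ = d₁ − σ√T = 0.4768 − 0.3700 = 0.1068 ⇒ 0.11
exp(−rT) = exp(−0.086·1) = 0.9176
N(d₁) = N(0.48) = 0.6844;  N(d₂) = N(0.11) = 0.5438
C = 460·0.6844 − 450·0.9176·0.5438 = 314.8240 − 224.5459 = 90.2781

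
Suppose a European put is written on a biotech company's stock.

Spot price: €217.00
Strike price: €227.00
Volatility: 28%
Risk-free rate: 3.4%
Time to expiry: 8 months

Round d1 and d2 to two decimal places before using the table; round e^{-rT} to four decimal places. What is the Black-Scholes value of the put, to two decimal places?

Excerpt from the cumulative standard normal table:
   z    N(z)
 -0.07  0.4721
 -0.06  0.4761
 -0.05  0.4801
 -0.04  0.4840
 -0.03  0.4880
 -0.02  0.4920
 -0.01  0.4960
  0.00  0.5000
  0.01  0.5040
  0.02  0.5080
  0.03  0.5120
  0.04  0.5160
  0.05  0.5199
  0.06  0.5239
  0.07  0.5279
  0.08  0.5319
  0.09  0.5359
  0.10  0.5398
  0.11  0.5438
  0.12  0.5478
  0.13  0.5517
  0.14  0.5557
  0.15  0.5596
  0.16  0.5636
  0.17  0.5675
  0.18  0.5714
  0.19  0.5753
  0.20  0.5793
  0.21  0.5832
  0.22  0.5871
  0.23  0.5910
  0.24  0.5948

T = 0.6667;  σ√T = 0.2286
ln(S/K) + (r + σ²/2)T = ln(217/227) + (0.034 + 0.28²/2)·0.6667 = -0.0451 + 0.0488 = 0.0037
d₁ = 0.0037 / 0.2286 = 0.0164 which rounds to 0.02
d₂ = d₁ − σ√T = 0.0164 − 0.2286 = -0.2122 which rounds to -0.21
exp(−rT) = exp(−0.034·0.6667) = 0.9776
N(−d₂) = N(0.21) = 0.5832;  N(−d₁) = N(-0.02) = 0.4920
P = 227·0.9776·0.5832 − 217·0.4920 = 129.4209 − 106.7640 = 22.6569

€22.66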